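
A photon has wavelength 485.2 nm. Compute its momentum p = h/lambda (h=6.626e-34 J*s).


p = h / lambda
= 6.626e-34 / (485.2e-9)
= 6.626e-34 / 4.8520e-07
= 1.3656e-27 kg*m/s

1.3656e-27


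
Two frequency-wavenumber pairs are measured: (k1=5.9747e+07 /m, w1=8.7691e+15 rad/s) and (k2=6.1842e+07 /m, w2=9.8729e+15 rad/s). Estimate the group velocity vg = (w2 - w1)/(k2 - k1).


vg = (w2 - w1) / (k2 - k1)
= (9.8729e+15 - 8.7691e+15) / (6.1842e+07 - 5.9747e+07)
= 1.1038e+15 / 2.0950e+06
= 5.2687e+08 m/s

5.2687e+08


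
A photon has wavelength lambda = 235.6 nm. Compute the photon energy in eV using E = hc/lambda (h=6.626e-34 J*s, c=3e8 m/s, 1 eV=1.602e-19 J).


E = hc / lambda
= (6.626e-34)(3e8) / (235.6e-9)
= 1.9878e-25 / 2.3560e-07
= 8.4372e-19 J
Converting to eV: 8.4372e-19 / 1.602e-19
= 5.2667 eV

5.2667


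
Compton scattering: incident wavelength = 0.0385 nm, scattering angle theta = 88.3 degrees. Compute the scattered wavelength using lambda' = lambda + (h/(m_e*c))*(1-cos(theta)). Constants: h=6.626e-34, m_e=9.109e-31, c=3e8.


Compton wavelength: h/(m_e*c) = 2.4247e-12 m
d_lambda = 2.4247e-12 * (1 - cos(88.3 deg))
= 2.4247e-12 * 0.970334
= 2.3528e-12 m = 0.002353 nm
lambda' = 0.0385 + 0.002353
= 0.040853 nm

0.040853


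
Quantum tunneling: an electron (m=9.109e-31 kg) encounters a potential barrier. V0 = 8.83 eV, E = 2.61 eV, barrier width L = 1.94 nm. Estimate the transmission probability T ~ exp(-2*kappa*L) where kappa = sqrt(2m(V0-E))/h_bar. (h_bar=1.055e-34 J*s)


V0 - E = 6.22 eV = 9.9644e-19 J
kappa = sqrt(2 * m * (V0-E)) / h_bar
= sqrt(2 * 9.109e-31 * 9.9644e-19) / 1.055e-34
= 1.2771e+10 /m
2*kappa*L = 2 * 1.2771e+10 * 1.94e-9
= 49.5514
T = exp(-49.5514) = 3.020604e-22

3.020604e-22


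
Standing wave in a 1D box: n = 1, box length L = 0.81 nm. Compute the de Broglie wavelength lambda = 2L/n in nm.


lambda = 2L / n
= 2 * 0.81 / 1
= 1.62 / 1
= 1.62 nm

1.62


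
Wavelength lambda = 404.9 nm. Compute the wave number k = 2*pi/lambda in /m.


k = 2 * pi / lambda
= 6.2832 / (404.9e-9)
= 6.2832 / 4.0490e-07
= 1.5518e+07 /m

1.5518e+07


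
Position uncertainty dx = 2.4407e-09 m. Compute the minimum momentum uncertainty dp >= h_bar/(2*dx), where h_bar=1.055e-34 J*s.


dp = h_bar / (2 * dx)
= 1.055e-34 / (2 * 2.4407e-09)
= 1.055e-34 / 4.8814e-09
= 2.1613e-26 kg*m/s

2.1613e-26


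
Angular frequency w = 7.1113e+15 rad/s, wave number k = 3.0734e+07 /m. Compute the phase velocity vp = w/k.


vp = w / k
= 7.1113e+15 / 3.0734e+07
= 2.3138e+08 m/s

2.3138e+08


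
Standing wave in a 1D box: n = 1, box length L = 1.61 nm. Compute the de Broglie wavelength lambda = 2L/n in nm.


lambda = 2L / n
= 2 * 1.61 / 1
= 3.22 / 1
= 3.22 nm

3.22


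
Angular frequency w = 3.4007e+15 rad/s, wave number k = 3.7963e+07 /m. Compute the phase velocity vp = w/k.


vp = w / k
= 3.4007e+15 / 3.7963e+07
= 8.9579e+07 m/s

8.9579e+07


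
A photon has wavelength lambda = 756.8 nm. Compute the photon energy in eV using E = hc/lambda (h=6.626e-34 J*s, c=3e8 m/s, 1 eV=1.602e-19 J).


E = hc / lambda
= (6.626e-34)(3e8) / (756.8e-9)
= 1.9878e-25 / 7.5680e-07
= 2.6266e-19 J
Converting to eV: 2.6266e-19 / 1.602e-19
= 1.6396 eV

1.6396


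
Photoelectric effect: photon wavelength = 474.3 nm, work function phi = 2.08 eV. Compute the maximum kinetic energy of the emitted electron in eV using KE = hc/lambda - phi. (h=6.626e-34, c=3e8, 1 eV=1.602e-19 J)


E_photon = hc / lambda
= (6.626e-34)(3e8) / (474.3e-9)
= 4.1910e-19 J
= 2.6161 eV
KE = E_photon - phi
= 2.6161 - 2.08
= 0.5361 eV

0.5361


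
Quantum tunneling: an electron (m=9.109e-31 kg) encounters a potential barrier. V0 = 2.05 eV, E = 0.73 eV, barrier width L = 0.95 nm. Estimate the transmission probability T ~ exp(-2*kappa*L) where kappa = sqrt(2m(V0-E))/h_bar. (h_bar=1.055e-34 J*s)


V0 - E = 1.32 eV = 2.1146e-19 J
kappa = sqrt(2 * m * (V0-E)) / h_bar
= sqrt(2 * 9.109e-31 * 2.1146e-19) / 1.055e-34
= 5.8832e+09 /m
2*kappa*L = 2 * 5.8832e+09 * 0.95e-9
= 11.1781
T = exp(-11.1781) = 1.397635e-05

1.397635e-05


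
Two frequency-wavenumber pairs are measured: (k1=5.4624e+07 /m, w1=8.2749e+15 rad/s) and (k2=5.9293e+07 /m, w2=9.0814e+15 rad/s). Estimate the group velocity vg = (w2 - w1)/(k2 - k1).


vg = (w2 - w1) / (k2 - k1)
= (9.0814e+15 - 8.2749e+15) / (5.9293e+07 - 5.4624e+07)
= 8.0650e+14 / 4.6690e+06
= 1.7274e+08 m/s

1.7274e+08


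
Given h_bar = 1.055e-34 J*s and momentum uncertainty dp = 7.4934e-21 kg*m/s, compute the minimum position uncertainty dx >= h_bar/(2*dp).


dx = h_bar / (2 * dp)
= 1.055e-34 / (2 * 7.4934e-21)
= 1.055e-34 / 1.4987e-20
= 7.0395e-15 m

7.0395e-15


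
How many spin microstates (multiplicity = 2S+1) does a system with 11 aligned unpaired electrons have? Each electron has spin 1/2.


Total spin S = N * (1/2) = 11 * 0.5 = 5.5
Spin multiplicity = 2S + 1
= 2 * 5.5 + 1
= 12

12


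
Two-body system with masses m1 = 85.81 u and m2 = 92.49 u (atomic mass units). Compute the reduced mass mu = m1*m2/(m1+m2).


mu = m1 * m2 / (m1 + m2)
= 85.81 * 92.49 / (85.81 + 92.49)
= 7936.5669 / 178.3
= 44.5124 u

44.5124


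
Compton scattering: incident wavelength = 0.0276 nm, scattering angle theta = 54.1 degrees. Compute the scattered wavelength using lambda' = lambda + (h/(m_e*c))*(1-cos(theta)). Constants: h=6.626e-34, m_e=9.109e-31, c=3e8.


Compton wavelength: h/(m_e*c) = 2.4247e-12 m
d_lambda = 2.4247e-12 * (1 - cos(54.1 deg))
= 2.4247e-12 * 0.413628
= 1.0029e-12 m = 0.001003 nm
lambda' = 0.0276 + 0.001003
= 0.028603 nm

0.028603


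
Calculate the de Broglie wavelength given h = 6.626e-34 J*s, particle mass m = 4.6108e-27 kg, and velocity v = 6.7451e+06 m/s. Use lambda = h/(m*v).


lambda = h / (m * v)
= 6.626e-34 / (4.6108e-27 * 6.7451e+06)
= 6.626e-34 / 3.1100e-20
= 2.1305e-14 m

2.1305e-14


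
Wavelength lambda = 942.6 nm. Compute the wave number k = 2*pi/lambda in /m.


k = 2 * pi / lambda
= 6.2832 / (942.6e-9)
= 6.2832 / 9.4260e-07
= 6.6658e+06 /m

6.6658e+06


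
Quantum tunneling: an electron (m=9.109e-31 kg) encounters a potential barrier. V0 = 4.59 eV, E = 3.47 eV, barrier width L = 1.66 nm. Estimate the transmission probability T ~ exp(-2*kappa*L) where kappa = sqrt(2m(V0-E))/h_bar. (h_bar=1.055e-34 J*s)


V0 - E = 1.12 eV = 1.7942e-19 J
kappa = sqrt(2 * m * (V0-E)) / h_bar
= sqrt(2 * 9.109e-31 * 1.7942e-19) / 1.055e-34
= 5.4192e+09 /m
2*kappa*L = 2 * 5.4192e+09 * 1.66e-9
= 17.9919
T = exp(-17.9919) = 1.535435e-08

1.535435e-08


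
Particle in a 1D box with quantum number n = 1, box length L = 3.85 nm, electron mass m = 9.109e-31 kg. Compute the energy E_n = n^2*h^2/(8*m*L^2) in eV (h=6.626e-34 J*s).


E = n^2 * h^2 / (8 * m * L^2)
= 1^2 * (6.626e-34)^2 / (8 * 9.109e-31 * (3.85e-9)^2)
= 1 * 4.3904e-67 / (8 * 9.109e-31 * 1.4823e-17)
= 4.0646e-21 J
= 0.0254 eV

0.0254


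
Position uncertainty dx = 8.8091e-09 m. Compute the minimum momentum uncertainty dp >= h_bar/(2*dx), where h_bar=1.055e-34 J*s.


dp = h_bar / (2 * dx)
= 1.055e-34 / (2 * 8.8091e-09)
= 1.055e-34 / 1.7618e-08
= 5.9881e-27 kg*m/s

5.9881e-27


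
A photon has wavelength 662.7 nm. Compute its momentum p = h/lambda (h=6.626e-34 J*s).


p = h / lambda
= 6.626e-34 / (662.7e-9)
= 6.626e-34 / 6.6270e-07
= 9.9985e-28 kg*m/s

9.9985e-28


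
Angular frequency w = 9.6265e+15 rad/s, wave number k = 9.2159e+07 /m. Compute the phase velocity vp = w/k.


vp = w / k
= 9.6265e+15 / 9.2159e+07
= 1.0446e+08 m/s

1.0446e+08


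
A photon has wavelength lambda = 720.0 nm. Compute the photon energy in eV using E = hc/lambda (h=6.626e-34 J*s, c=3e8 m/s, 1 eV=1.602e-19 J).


E = hc / lambda
= (6.626e-34)(3e8) / (720.0e-9)
= 1.9878e-25 / 7.2000e-07
= 2.7608e-19 J
Converting to eV: 2.7608e-19 / 1.602e-19
= 1.7234 eV

1.7234


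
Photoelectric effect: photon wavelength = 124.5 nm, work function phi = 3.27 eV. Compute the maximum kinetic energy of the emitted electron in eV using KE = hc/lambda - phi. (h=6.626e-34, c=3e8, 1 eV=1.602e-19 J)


E_photon = hc / lambda
= (6.626e-34)(3e8) / (124.5e-9)
= 1.5966e-18 J
= 9.9665 eV
KE = E_photon - phi
= 9.9665 - 3.27
= 6.6965 eV

6.6965


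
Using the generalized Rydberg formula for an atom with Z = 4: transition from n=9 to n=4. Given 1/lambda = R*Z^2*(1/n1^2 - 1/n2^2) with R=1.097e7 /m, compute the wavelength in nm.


1/lambda = R * Z^2 * (1/n1^2 - 1/n2^2)
= 1.097e7 * 4^2 * (1/4^2 - 1/9^2)
= 1.097e7 * 16 * (0.0625 - 0.012346)
= 8.8031e+06 /m
lambda = 1 / 8.8031e+06
= 113.5965 nm

113.5965


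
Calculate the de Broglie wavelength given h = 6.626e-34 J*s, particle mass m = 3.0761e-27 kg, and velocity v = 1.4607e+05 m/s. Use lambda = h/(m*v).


lambda = h / (m * v)
= 6.626e-34 / (3.0761e-27 * 1.4607e+05)
= 6.626e-34 / 4.4933e-22
= 1.4747e-12 m

1.4747e-12


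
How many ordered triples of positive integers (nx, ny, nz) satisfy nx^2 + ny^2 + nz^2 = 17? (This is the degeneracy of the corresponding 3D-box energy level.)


Enumerate all (nx, ny, nz) with nx^2 + ny^2 + nz^2 = 17:
(2,2,3)
(2,3,2)
(3,2,2)
Total degeneracy = 3

3


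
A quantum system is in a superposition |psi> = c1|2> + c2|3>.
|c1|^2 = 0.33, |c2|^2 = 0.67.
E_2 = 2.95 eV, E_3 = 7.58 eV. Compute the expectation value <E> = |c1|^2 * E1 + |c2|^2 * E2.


<E> = |c1|^2 * E1 + |c2|^2 * E2
= 0.33 * 2.95 + 0.67 * 7.58
= 0.9735 + 5.0786
= 6.0521 eV

6.0521


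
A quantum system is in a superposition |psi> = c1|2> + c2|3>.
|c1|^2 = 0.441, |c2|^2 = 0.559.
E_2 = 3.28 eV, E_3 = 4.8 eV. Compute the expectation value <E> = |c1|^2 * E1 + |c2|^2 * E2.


<E> = |c1|^2 * E1 + |c2|^2 * E2
= 0.441 * 3.28 + 0.559 * 4.8
= 1.4465 + 2.6832
= 4.1297 eV

4.1297


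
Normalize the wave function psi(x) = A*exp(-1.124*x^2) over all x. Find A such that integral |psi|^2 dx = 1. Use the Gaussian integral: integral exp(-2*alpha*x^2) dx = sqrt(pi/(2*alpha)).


integral |psi|^2 dx = A^2 * sqrt(pi/(2*alpha)) = 1
A^2 = sqrt(2*alpha/pi)
= sqrt(2 * 1.124 / pi)
= 0.845908
A = sqrt(0.845908)
= 0.9197

0.9197


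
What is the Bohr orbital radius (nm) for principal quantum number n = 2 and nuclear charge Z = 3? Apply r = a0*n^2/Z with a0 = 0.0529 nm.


r = a0 * n^2 / Z
= 0.0529 * 2^2 / 3
= 0.0529 * 4 / 3
= 0.0705 nm

0.0705


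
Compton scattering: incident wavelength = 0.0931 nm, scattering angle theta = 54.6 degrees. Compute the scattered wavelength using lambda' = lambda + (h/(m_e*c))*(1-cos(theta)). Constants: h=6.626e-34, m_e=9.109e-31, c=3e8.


Compton wavelength: h/(m_e*c) = 2.4247e-12 m
d_lambda = 2.4247e-12 * (1 - cos(54.6 deg))
= 2.4247e-12 * 0.420719
= 1.0201e-12 m = 0.00102 nm
lambda' = 0.0931 + 0.00102
= 0.09412 nm

0.09412


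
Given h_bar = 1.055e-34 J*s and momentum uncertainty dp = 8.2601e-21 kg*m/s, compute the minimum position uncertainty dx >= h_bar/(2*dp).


dx = h_bar / (2 * dp)
= 1.055e-34 / (2 * 8.2601e-21)
= 1.055e-34 / 1.6520e-20
= 6.3861e-15 m

6.3861e-15


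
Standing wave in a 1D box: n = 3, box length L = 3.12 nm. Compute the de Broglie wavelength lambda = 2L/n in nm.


lambda = 2L / n
= 2 * 3.12 / 3
= 6.24 / 3
= 2.08 nm

2.08


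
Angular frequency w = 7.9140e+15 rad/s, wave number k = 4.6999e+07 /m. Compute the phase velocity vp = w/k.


vp = w / k
= 7.9140e+15 / 4.6999e+07
= 1.6839e+08 m/s

1.6839e+08


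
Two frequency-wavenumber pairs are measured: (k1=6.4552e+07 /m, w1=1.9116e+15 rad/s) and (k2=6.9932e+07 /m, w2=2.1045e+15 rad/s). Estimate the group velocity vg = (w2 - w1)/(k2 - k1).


vg = (w2 - w1) / (k2 - k1)
= (2.1045e+15 - 1.9116e+15) / (6.9932e+07 - 6.4552e+07)
= 1.9290e+14 / 5.3800e+06
= 3.5855e+07 m/s

3.5855e+07


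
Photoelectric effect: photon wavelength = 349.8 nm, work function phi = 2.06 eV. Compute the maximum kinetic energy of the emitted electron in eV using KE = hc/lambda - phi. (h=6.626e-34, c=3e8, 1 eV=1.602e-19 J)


E_photon = hc / lambda
= (6.626e-34)(3e8) / (349.8e-9)
= 5.6827e-19 J
= 3.5472 eV
KE = E_photon - phi
= 3.5472 - 2.06
= 1.4872 eV

1.4872


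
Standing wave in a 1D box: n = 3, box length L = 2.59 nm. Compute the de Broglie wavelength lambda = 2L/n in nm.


lambda = 2L / n
= 2 * 2.59 / 3
= 5.18 / 3
= 1.7267 nm

1.7267


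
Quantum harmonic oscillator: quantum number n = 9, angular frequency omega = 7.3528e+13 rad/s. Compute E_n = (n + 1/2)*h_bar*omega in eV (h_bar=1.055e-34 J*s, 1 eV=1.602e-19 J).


E = (n + 1/2) * h_bar * omega
= (9 + 0.5) * 1.055e-34 * 7.3528e+13
= 9.5 * 7.7572e-21
= 7.3693e-20 J
= 0.46 eV

0.46


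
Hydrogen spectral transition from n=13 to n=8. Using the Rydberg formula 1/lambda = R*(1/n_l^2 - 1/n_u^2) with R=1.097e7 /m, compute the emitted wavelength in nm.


1/lambda = R * (1/n_l^2 - 1/n_u^2)
= 1.097e7 * (1/8^2 - 1/13^2)
= 1.097e7 * (0.015625 - 0.005917)
= 1.097e7 * 0.009708
= 1.0650e+05 /m
lambda = 1 / 1.0650e+05 = 9390.1116 nm

9390.1116


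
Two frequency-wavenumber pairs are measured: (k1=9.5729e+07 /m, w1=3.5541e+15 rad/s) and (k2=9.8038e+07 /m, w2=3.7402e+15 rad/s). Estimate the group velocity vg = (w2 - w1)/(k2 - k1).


vg = (w2 - w1) / (k2 - k1)
= (3.7402e+15 - 3.5541e+15) / (9.8038e+07 - 9.5729e+07)
= 1.8610e+14 / 2.3090e+06
= 8.0598e+07 m/s

8.0598e+07


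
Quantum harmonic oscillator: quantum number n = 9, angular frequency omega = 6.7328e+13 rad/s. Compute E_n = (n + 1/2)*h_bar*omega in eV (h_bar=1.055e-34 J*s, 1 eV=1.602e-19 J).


E = (n + 1/2) * h_bar * omega
= (9 + 0.5) * 1.055e-34 * 6.7328e+13
= 9.5 * 7.1031e-21
= 6.7479e-20 J
= 0.4212 eV

0.4212


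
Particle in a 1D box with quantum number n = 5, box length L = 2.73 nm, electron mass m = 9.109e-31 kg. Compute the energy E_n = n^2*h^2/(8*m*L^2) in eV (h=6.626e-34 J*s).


E = n^2 * h^2 / (8 * m * L^2)
= 5^2 * (6.626e-34)^2 / (8 * 9.109e-31 * (2.73e-9)^2)
= 25 * 4.3904e-67 / (8 * 9.109e-31 * 7.4529e-18)
= 2.0210e-19 J
= 1.2615 eV

1.2615


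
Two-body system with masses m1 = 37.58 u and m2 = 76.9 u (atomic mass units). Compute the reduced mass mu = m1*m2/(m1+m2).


mu = m1 * m2 / (m1 + m2)
= 37.58 * 76.9 / (37.58 + 76.9)
= 2889.902 / 114.48
= 25.2437 u

25.2437


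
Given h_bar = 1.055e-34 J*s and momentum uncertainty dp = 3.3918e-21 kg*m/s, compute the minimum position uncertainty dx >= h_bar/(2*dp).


dx = h_bar / (2 * dp)
= 1.055e-34 / (2 * 3.3918e-21)
= 1.055e-34 / 6.7836e-21
= 1.5552e-14 m

1.5552e-14


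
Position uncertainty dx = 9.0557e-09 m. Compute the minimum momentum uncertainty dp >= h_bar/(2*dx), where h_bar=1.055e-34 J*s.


dp = h_bar / (2 * dx)
= 1.055e-34 / (2 * 9.0557e-09)
= 1.055e-34 / 1.8111e-08
= 5.8251e-27 kg*m/s

5.8251e-27


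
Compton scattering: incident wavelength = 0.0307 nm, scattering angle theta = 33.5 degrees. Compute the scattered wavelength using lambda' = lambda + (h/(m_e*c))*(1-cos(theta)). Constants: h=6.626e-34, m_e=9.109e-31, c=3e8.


Compton wavelength: h/(m_e*c) = 2.4247e-12 m
d_lambda = 2.4247e-12 * (1 - cos(33.5 deg))
= 2.4247e-12 * 0.166114
= 4.0278e-13 m = 0.000403 nm
lambda' = 0.0307 + 0.000403
= 0.031103 nm

0.031103


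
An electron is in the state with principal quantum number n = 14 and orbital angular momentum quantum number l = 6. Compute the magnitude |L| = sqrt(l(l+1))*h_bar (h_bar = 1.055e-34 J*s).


L = sqrt(l*(l+1)) * h_bar
= sqrt(6 * 7) * 1.055e-34
= sqrt(42) * 1.055e-34
= 6.4807 * 1.055e-34
= 6.8372e-34 J*s

6.8372e-34


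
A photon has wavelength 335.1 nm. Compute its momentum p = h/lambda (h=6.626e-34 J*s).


p = h / lambda
= 6.626e-34 / (335.1e-9)
= 6.626e-34 / 3.3510e-07
= 1.9773e-27 kg*m/s

1.9773e-27


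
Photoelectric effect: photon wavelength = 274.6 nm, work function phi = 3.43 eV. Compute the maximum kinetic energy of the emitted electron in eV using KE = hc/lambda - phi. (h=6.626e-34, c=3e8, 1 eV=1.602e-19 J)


E_photon = hc / lambda
= (6.626e-34)(3e8) / (274.6e-9)
= 7.2389e-19 J
= 4.5187 eV
KE = E_photon - phi
= 4.5187 - 3.43
= 1.0887 eV

1.0887


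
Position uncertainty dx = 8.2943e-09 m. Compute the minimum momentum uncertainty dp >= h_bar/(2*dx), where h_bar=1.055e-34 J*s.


dp = h_bar / (2 * dx)
= 1.055e-34 / (2 * 8.2943e-09)
= 1.055e-34 / 1.6589e-08
= 6.3598e-27 kg*m/s

6.3598e-27


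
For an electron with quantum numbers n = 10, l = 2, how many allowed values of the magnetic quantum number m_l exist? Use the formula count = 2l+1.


m_l ranges from -l to +l in integer steps
So m_l goes from -2 to +2
Count = 2l + 1 = 2*2 + 1
= 5

5


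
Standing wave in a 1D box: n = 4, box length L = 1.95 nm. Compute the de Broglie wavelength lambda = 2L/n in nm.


lambda = 2L / n
= 2 * 1.95 / 4
= 3.9 / 4
= 0.975 nm

0.975


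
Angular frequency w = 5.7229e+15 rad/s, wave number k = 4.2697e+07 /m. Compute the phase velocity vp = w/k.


vp = w / k
= 5.7229e+15 / 4.2697e+07
= 1.3404e+08 m/s

1.3404e+08


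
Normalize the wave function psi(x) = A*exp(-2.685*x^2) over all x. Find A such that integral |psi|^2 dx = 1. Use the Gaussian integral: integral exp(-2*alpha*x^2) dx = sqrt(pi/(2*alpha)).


integral |psi|^2 dx = A^2 * sqrt(pi/(2*alpha)) = 1
A^2 = sqrt(2*alpha/pi)
= sqrt(2 * 2.685 / pi)
= 1.307411
A = sqrt(1.307411)
= 1.1434

1.1434


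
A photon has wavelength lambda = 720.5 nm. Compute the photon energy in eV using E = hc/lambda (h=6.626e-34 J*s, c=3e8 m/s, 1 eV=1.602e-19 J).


E = hc / lambda
= (6.626e-34)(3e8) / (720.5e-9)
= 1.9878e-25 / 7.2050e-07
= 2.7589e-19 J
Converting to eV: 2.7589e-19 / 1.602e-19
= 1.7222 eV

1.7222


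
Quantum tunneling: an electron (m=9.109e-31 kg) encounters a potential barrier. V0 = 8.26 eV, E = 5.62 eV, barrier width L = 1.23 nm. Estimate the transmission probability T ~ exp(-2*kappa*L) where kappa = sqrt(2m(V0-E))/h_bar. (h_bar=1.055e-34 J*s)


V0 - E = 2.64 eV = 4.2293e-19 J
kappa = sqrt(2 * m * (V0-E)) / h_bar
= sqrt(2 * 9.109e-31 * 4.2293e-19) / 1.055e-34
= 8.3201e+09 /m
2*kappa*L = 2 * 8.3201e+09 * 1.23e-9
= 20.4676
T = exp(-20.4676) = 1.291364e-09

1.291364e-09


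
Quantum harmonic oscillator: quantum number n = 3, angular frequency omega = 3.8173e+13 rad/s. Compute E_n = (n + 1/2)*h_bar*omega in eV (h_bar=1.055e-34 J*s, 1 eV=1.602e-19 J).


E = (n + 1/2) * h_bar * omega
= (3 + 0.5) * 1.055e-34 * 3.8173e+13
= 3.5 * 4.0273e-21
= 1.4095e-20 J
= 0.088 eV

0.088


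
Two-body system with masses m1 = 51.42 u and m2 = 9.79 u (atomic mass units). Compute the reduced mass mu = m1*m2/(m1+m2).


mu = m1 * m2 / (m1 + m2)
= 51.42 * 9.79 / (51.42 + 9.79)
= 503.4018 / 61.21
= 8.2242 u

8.2242


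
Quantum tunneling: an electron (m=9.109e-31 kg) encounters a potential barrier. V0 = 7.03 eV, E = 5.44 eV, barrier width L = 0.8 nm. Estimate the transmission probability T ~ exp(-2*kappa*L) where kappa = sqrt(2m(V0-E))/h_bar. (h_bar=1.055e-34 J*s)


V0 - E = 1.59 eV = 2.5472e-19 J
kappa = sqrt(2 * m * (V0-E)) / h_bar
= sqrt(2 * 9.109e-31 * 2.5472e-19) / 1.055e-34
= 6.4570e+09 /m
2*kappa*L = 2 * 6.4570e+09 * 0.8e-9
= 10.3311
T = exp(-10.3311) = 3.260233e-05

3.260233e-05


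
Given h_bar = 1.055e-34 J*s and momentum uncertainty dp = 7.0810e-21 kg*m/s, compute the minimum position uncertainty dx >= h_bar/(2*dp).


dx = h_bar / (2 * dp)
= 1.055e-34 / (2 * 7.0810e-21)
= 1.055e-34 / 1.4162e-20
= 7.4495e-15 m

7.4495e-15


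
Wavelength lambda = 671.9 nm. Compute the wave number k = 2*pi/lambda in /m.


k = 2 * pi / lambda
= 6.2832 / (671.9e-9)
= 6.2832 / 6.7190e-07
= 9.3514e+06 /m

9.3514e+06


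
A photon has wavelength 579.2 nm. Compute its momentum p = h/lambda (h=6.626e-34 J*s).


p = h / lambda
= 6.626e-34 / (579.2e-9)
= 6.626e-34 / 5.7920e-07
= 1.1440e-27 kg*m/s

1.1440e-27


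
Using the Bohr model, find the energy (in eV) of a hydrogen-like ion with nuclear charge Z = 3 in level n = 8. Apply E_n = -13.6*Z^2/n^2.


E_n = -13.6 * Z^2 / n^2
= -13.6 * 3^2 / 8^2
= -13.6 * 9 / 64
= -1.9125 eV

-1.9125


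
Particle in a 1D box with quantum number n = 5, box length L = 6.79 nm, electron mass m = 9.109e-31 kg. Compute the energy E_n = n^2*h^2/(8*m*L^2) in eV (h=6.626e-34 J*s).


E = n^2 * h^2 / (8 * m * L^2)
= 5^2 * (6.626e-34)^2 / (8 * 9.109e-31 * (6.79e-9)^2)
= 25 * 4.3904e-67 / (8 * 9.109e-31 * 4.6104e-17)
= 3.2670e-20 J
= 0.2039 eV

0.2039


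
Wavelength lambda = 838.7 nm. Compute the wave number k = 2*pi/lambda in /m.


k = 2 * pi / lambda
= 6.2832 / (838.7e-9)
= 6.2832 / 8.3870e-07
= 7.4916e+06 /m

7.4916e+06


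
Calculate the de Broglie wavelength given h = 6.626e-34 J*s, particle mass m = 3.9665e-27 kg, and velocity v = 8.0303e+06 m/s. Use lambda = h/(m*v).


lambda = h / (m * v)
= 6.626e-34 / (3.9665e-27 * 8.0303e+06)
= 6.626e-34 / 3.1852e-20
= 2.0802e-14 m

2.0802e-14


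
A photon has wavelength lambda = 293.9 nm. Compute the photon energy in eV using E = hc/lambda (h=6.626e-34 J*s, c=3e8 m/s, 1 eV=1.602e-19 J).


E = hc / lambda
= (6.626e-34)(3e8) / (293.9e-9)
= 1.9878e-25 / 2.9390e-07
= 6.7635e-19 J
Converting to eV: 6.7635e-19 / 1.602e-19
= 4.2219 eV

4.2219


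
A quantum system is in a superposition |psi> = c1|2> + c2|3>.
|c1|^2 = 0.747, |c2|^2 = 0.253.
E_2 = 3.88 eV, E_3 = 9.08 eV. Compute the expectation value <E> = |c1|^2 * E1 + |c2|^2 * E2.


<E> = |c1|^2 * E1 + |c2|^2 * E2
= 0.747 * 3.88 + 0.253 * 9.08
= 2.8984 + 2.2972
= 5.1956 eV

5.1956


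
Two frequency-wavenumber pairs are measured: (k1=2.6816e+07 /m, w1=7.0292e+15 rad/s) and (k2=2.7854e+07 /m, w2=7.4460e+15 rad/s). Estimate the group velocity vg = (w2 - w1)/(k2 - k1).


vg = (w2 - w1) / (k2 - k1)
= (7.4460e+15 - 7.0292e+15) / (2.7854e+07 - 2.6816e+07)
= 4.1680e+14 / 1.0380e+06
= 4.0154e+08 m/s

4.0154e+08


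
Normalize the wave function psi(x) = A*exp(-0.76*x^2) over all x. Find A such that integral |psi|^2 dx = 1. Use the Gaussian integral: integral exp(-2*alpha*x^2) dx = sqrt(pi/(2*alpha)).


integral |psi|^2 dx = A^2 * sqrt(pi/(2*alpha)) = 1
A^2 = sqrt(2*alpha/pi)
= sqrt(2 * 0.76 / pi)
= 0.69558
A = sqrt(0.69558)
= 0.834

0.834


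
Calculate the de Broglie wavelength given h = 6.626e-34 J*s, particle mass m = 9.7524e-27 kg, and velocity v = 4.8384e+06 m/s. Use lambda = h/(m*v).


lambda = h / (m * v)
= 6.626e-34 / (9.7524e-27 * 4.8384e+06)
= 6.626e-34 / 4.7186e-20
= 1.4042e-14 m

1.4042e-14


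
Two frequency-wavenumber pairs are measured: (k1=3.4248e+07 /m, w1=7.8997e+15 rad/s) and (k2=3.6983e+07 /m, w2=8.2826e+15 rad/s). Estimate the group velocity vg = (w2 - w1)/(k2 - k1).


vg = (w2 - w1) / (k2 - k1)
= (8.2826e+15 - 7.8997e+15) / (3.6983e+07 - 3.4248e+07)
= 3.8290e+14 / 2.7350e+06
= 1.4000e+08 m/s

1.4000e+08


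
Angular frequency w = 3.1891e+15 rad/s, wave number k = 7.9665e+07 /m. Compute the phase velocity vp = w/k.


vp = w / k
= 3.1891e+15 / 7.9665e+07
= 4.0031e+07 m/s

4.0031e+07


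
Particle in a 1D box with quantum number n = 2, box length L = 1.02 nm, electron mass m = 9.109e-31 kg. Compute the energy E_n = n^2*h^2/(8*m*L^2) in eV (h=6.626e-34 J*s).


E = n^2 * h^2 / (8 * m * L^2)
= 2^2 * (6.626e-34)^2 / (8 * 9.109e-31 * (1.02e-9)^2)
= 4 * 4.3904e-67 / (8 * 9.109e-31 * 1.0404e-18)
= 2.3163e-19 J
= 1.4459 eV

1.4459


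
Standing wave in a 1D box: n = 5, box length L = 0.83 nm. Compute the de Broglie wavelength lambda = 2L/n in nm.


lambda = 2L / n
= 2 * 0.83 / 5
= 1.66 / 5
= 0.332 nm

0.332


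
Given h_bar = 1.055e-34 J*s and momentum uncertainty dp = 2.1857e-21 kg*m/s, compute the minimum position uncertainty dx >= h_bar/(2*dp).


dx = h_bar / (2 * dp)
= 1.055e-34 / (2 * 2.1857e-21)
= 1.055e-34 / 4.3714e-21
= 2.4134e-14 m

2.4134e-14


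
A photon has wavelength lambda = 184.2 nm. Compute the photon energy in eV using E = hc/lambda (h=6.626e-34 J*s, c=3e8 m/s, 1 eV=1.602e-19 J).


E = hc / lambda
= (6.626e-34)(3e8) / (184.2e-9)
= 1.9878e-25 / 1.8420e-07
= 1.0792e-18 J
Converting to eV: 1.0792e-18 / 1.602e-19
= 6.7363 eV

6.7363


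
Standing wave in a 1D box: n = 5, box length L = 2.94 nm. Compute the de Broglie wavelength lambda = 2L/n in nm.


lambda = 2L / n
= 2 * 2.94 / 5
= 5.88 / 5
= 1.176 nm

1.176


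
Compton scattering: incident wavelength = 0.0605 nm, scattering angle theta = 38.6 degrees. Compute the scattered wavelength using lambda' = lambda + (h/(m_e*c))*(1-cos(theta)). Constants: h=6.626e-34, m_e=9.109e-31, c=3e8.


Compton wavelength: h/(m_e*c) = 2.4247e-12 m
d_lambda = 2.4247e-12 * (1 - cos(38.6 deg))
= 2.4247e-12 * 0.21848
= 5.2975e-13 m = 0.00053 nm
lambda' = 0.0605 + 0.00053
= 0.06103 nm

0.06103


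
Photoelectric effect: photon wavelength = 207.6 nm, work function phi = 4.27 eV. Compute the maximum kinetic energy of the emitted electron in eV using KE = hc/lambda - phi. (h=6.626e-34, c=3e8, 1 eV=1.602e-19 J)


E_photon = hc / lambda
= (6.626e-34)(3e8) / (207.6e-9)
= 9.5751e-19 J
= 5.977 eV
KE = E_photon - phi
= 5.977 - 4.27
= 1.707 eV

1.707


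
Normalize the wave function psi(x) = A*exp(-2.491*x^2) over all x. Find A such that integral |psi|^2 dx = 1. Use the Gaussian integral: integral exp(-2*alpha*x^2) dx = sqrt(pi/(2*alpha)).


integral |psi|^2 dx = A^2 * sqrt(pi/(2*alpha)) = 1
A^2 = sqrt(2*alpha/pi)
= sqrt(2 * 2.491 / pi)
= 1.259293
A = sqrt(1.259293)
= 1.1222

1.1222


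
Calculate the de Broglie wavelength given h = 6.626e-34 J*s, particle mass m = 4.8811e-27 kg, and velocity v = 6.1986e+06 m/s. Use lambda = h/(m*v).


lambda = h / (m * v)
= 6.626e-34 / (4.8811e-27 * 6.1986e+06)
= 6.626e-34 / 3.0256e-20
= 2.1900e-14 m

2.1900e-14


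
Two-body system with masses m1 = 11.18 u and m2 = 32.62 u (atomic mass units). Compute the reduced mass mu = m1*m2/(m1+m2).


mu = m1 * m2 / (m1 + m2)
= 11.18 * 32.62 / (11.18 + 32.62)
= 364.6916 / 43.8
= 8.3263 u

8.3263


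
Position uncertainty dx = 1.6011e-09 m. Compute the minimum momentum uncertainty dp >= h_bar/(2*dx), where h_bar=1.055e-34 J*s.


dp = h_bar / (2 * dx)
= 1.055e-34 / (2 * 1.6011e-09)
= 1.055e-34 / 3.2022e-09
= 3.2946e-26 kg*m/s

3.2946e-26


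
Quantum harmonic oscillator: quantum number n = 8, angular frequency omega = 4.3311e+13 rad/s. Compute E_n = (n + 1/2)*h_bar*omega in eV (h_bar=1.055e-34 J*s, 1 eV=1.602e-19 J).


E = (n + 1/2) * h_bar * omega
= (8 + 0.5) * 1.055e-34 * 4.3311e+13
= 8.5 * 4.5693e-21
= 3.8839e-20 J
= 0.2424 eV

0.2424


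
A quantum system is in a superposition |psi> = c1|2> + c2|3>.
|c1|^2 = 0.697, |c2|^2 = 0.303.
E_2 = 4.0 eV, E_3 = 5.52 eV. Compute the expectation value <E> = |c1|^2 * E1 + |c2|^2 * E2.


<E> = |c1|^2 * E1 + |c2|^2 * E2
= 0.697 * 4.0 + 0.303 * 5.52
= 2.788 + 1.6726
= 4.4606 eV

4.4606


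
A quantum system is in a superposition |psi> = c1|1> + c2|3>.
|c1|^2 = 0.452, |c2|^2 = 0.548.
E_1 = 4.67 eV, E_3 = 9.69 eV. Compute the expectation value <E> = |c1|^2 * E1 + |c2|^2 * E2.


<E> = |c1|^2 * E1 + |c2|^2 * E2
= 0.452 * 4.67 + 0.548 * 9.69
= 2.1108 + 5.3101
= 7.421 eV

7.421


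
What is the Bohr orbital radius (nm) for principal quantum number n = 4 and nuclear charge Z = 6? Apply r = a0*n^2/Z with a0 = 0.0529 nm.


r = a0 * n^2 / Z
= 0.0529 * 4^2 / 6
= 0.0529 * 16 / 6
= 0.1411 nm

0.1411


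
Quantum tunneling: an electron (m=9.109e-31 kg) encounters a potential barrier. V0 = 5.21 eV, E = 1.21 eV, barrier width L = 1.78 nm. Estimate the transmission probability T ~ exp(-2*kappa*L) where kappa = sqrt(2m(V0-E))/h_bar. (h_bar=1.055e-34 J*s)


V0 - E = 4.0 eV = 6.4080e-19 J
kappa = sqrt(2 * m * (V0-E)) / h_bar
= sqrt(2 * 9.109e-31 * 6.4080e-19) / 1.055e-34
= 1.0241e+10 /m
2*kappa*L = 2 * 1.0241e+10 * 1.78e-9
= 36.4594
T = exp(-36.4594) = 1.465202e-16

1.465202e-16


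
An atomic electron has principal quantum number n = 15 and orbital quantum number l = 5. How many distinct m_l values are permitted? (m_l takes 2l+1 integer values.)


m_l ranges from -l to +l in integer steps
So m_l goes from -5 to +5
Count = 2l + 1 = 2*5 + 1
= 11

11


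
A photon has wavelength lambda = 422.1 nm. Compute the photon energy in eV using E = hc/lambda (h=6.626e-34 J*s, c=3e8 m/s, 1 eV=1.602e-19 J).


E = hc / lambda
= (6.626e-34)(3e8) / (422.1e-9)
= 1.9878e-25 / 4.2210e-07
= 4.7093e-19 J
Converting to eV: 4.7093e-19 / 1.602e-19
= 2.9396 eV

2.9396


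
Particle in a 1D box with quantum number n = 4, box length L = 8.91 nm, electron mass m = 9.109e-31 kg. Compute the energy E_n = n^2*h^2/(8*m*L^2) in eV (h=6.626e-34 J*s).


E = n^2 * h^2 / (8 * m * L^2)
= 4^2 * (6.626e-34)^2 / (8 * 9.109e-31 * (8.91e-9)^2)
= 16 * 4.3904e-67 / (8 * 9.109e-31 * 7.9388e-17)
= 1.2142e-20 J
= 0.0758 eV

0.0758


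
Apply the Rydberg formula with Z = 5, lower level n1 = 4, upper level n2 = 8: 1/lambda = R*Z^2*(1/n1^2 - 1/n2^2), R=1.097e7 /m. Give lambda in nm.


1/lambda = R * Z^2 * (1/n1^2 - 1/n2^2)
= 1.097e7 * 5^2 * (1/4^2 - 1/8^2)
= 1.097e7 * 25 * (0.0625 - 0.015625)
= 1.2855e+07 /m
lambda = 1 / 1.2855e+07
= 77.7879 nm

77.7879


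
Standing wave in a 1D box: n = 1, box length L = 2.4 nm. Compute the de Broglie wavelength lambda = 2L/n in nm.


lambda = 2L / n
= 2 * 2.4 / 1
= 4.8 / 1
= 4.8 nm

4.8


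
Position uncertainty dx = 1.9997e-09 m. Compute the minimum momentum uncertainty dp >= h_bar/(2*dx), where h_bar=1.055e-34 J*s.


dp = h_bar / (2 * dx)
= 1.055e-34 / (2 * 1.9997e-09)
= 1.055e-34 / 3.9994e-09
= 2.6379e-26 kg*m/s

2.6379e-26


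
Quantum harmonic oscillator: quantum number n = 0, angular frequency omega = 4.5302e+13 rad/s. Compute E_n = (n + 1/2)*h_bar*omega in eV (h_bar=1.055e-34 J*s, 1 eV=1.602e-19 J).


E = (n + 1/2) * h_bar * omega
= (0 + 0.5) * 1.055e-34 * 4.5302e+13
= 0.5 * 4.7794e-21
= 2.3897e-21 J
= 0.0149 eV

0.0149


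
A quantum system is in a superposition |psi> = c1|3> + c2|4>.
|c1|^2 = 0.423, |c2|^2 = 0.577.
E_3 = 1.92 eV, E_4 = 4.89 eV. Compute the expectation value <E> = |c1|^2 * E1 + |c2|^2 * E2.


<E> = |c1|^2 * E1 + |c2|^2 * E2
= 0.423 * 1.92 + 0.577 * 4.89
= 0.8122 + 2.8215
= 3.6337 eV

3.6337


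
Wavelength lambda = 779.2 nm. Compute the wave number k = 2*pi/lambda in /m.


k = 2 * pi / lambda
= 6.2832 / (779.2e-9)
= 6.2832 / 7.7920e-07
= 8.0636e+06 /m

8.0636e+06


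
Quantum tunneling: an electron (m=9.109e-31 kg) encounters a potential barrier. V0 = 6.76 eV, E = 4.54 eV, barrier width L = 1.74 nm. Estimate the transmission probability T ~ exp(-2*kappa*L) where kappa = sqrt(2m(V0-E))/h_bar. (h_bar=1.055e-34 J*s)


V0 - E = 2.22 eV = 3.5564e-19 J
kappa = sqrt(2 * m * (V0-E)) / h_bar
= sqrt(2 * 9.109e-31 * 3.5564e-19) / 1.055e-34
= 7.6297e+09 /m
2*kappa*L = 2 * 7.6297e+09 * 1.74e-9
= 26.5512
T = exp(-26.5512) = 2.944023e-12

2.944023e-12


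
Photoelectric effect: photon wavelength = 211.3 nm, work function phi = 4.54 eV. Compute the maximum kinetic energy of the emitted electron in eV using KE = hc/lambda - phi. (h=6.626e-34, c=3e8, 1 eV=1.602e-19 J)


E_photon = hc / lambda
= (6.626e-34)(3e8) / (211.3e-9)
= 9.4075e-19 J
= 5.8723 eV
KE = E_photon - phi
= 5.8723 - 4.54
= 1.3323 eV

1.3323


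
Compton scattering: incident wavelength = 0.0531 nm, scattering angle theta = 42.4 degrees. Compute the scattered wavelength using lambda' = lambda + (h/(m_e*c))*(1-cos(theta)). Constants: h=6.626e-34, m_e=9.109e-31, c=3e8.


Compton wavelength: h/(m_e*c) = 2.4247e-12 m
d_lambda = 2.4247e-12 * (1 - cos(42.4 deg))
= 2.4247e-12 * 0.261545
= 6.3417e-13 m = 0.000634 nm
lambda' = 0.0531 + 0.000634
= 0.053734 nm

0.053734


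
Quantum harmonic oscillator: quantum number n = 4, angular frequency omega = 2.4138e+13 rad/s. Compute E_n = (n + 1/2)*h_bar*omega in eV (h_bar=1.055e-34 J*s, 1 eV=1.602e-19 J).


E = (n + 1/2) * h_bar * omega
= (4 + 0.5) * 1.055e-34 * 2.4138e+13
= 4.5 * 2.5466e-21
= 1.1460e-20 J
= 0.0715 eV

0.0715


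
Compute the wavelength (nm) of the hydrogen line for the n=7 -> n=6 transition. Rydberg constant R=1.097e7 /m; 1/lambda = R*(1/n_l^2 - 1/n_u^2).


1/lambda = R * (1/n_l^2 - 1/n_u^2)
= 1.097e7 * (1/6^2 - 1/7^2)
= 1.097e7 * (0.027778 - 0.020408)
= 1.097e7 * 0.00737
= 8.0845e+04 /m
lambda = 1 / 8.0845e+04 = 12369.3991 nm

12369.3991


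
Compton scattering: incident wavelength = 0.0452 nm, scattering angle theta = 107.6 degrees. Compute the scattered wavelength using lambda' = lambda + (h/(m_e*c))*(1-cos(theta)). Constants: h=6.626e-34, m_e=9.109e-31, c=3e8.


Compton wavelength: h/(m_e*c) = 2.4247e-12 m
d_lambda = 2.4247e-12 * (1 - cos(107.6 deg))
= 2.4247e-12 * 1.30237
= 3.1579e-12 m = 0.003158 nm
lambda' = 0.0452 + 0.003158
= 0.048358 nm

0.048358


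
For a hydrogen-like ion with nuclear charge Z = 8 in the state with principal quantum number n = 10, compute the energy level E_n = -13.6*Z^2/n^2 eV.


E_n = -13.6 * Z^2 / n^2
= -13.6 * 8^2 / 10^2
= -13.6 * 64 / 100
= -8.704 eV

-8.704


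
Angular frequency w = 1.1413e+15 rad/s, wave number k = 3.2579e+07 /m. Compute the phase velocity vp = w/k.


vp = w / k
= 1.1413e+15 / 3.2579e+07
= 3.5032e+07 m/s

3.5032e+07


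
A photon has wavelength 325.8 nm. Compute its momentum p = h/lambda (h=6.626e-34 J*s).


p = h / lambda
= 6.626e-34 / (325.8e-9)
= 6.626e-34 / 3.2580e-07
= 2.0338e-27 kg*m/s

2.0338e-27


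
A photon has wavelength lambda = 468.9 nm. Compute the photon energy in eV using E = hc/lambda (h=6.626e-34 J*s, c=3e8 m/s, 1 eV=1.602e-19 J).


E = hc / lambda
= (6.626e-34)(3e8) / (468.9e-9)
= 1.9878e-25 / 4.6890e-07
= 4.2393e-19 J
Converting to eV: 4.2393e-19 / 1.602e-19
= 2.6462 eV

2.6462


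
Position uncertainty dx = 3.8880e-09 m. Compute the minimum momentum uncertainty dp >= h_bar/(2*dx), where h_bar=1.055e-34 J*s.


dp = h_bar / (2 * dx)
= 1.055e-34 / (2 * 3.8880e-09)
= 1.055e-34 / 7.7760e-09
= 1.3567e-26 kg*m/s

1.3567e-26


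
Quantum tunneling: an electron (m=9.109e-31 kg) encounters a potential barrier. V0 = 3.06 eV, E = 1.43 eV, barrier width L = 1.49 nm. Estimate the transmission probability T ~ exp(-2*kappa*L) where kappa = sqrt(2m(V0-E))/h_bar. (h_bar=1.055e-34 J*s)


V0 - E = 1.63 eV = 2.6113e-19 J
kappa = sqrt(2 * m * (V0-E)) / h_bar
= sqrt(2 * 9.109e-31 * 2.6113e-19) / 1.055e-34
= 6.5377e+09 /m
2*kappa*L = 2 * 6.5377e+09 * 1.49e-9
= 19.4823
T = exp(-19.4823) = 3.459110e-09

3.459110e-09


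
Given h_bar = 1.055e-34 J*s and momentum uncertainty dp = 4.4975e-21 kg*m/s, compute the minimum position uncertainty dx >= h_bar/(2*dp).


dx = h_bar / (2 * dp)
= 1.055e-34 / (2 * 4.4975e-21)
= 1.055e-34 / 8.9950e-21
= 1.1729e-14 m

1.1729e-14


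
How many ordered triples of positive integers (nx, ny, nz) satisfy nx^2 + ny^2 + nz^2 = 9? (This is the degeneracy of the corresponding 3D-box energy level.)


Enumerate all (nx, ny, nz) with nx^2 + ny^2 + nz^2 = 9:
(1,2,2)
(2,1,2)
(2,2,1)
Total degeneracy = 3

3


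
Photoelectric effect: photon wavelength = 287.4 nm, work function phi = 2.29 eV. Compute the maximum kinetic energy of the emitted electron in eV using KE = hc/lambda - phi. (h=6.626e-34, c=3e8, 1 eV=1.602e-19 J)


E_photon = hc / lambda
= (6.626e-34)(3e8) / (287.4e-9)
= 6.9165e-19 J
= 4.3174 eV
KE = E_photon - phi
= 4.3174 - 2.29
= 2.0274 eV

2.0274


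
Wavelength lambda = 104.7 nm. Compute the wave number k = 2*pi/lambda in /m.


k = 2 * pi / lambda
= 6.2832 / (104.7e-9)
= 6.2832 / 1.0470e-07
= 6.0011e+07 /m

6.0011e+07


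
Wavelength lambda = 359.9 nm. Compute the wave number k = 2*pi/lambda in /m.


k = 2 * pi / lambda
= 6.2832 / (359.9e-9)
= 6.2832 / 3.5990e-07
= 1.7458e+07 /m

1.7458e+07


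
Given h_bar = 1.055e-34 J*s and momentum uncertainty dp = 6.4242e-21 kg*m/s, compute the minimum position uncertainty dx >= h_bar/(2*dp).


dx = h_bar / (2 * dp)
= 1.055e-34 / (2 * 6.4242e-21)
= 1.055e-34 / 1.2848e-20
= 8.2111e-15 m

8.2111e-15


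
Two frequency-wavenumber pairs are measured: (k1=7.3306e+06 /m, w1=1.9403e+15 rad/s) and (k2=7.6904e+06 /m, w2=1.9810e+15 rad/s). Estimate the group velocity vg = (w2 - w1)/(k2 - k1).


vg = (w2 - w1) / (k2 - k1)
= (1.9810e+15 - 1.9403e+15) / (7.6904e+06 - 7.3306e+06)
= 4.0700e+13 / 3.5980e+05
= 1.1312e+08 m/s

1.1312e+08


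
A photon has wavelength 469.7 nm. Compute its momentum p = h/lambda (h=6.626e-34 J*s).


p = h / lambda
= 6.626e-34 / (469.7e-9)
= 6.626e-34 / 4.6970e-07
= 1.4107e-27 kg*m/s

1.4107e-27


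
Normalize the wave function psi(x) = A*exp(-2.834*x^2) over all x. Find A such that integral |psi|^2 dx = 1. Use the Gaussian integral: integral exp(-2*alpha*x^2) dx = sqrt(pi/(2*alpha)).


integral |psi|^2 dx = A^2 * sqrt(pi/(2*alpha)) = 1
A^2 = sqrt(2*alpha/pi)
= sqrt(2 * 2.834 / pi)
= 1.343198
A = sqrt(1.343198)
= 1.159

1.159


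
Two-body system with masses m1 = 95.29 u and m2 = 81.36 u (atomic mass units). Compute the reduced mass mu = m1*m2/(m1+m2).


mu = m1 * m2 / (m1 + m2)
= 95.29 * 81.36 / (95.29 + 81.36)
= 7752.7944 / 176.65
= 43.8879 u

43.8879


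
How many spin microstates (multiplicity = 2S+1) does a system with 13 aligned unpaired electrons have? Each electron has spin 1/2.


Total spin S = N * (1/2) = 13 * 0.5 = 6.5
Spin multiplicity = 2S + 1
= 2 * 6.5 + 1
= 14

14


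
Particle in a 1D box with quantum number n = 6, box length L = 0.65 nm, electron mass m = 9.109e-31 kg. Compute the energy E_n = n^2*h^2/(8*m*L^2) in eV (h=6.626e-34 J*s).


E = n^2 * h^2 / (8 * m * L^2)
= 6^2 * (6.626e-34)^2 / (8 * 9.109e-31 * (0.65e-9)^2)
= 36 * 4.3904e-67 / (8 * 9.109e-31 * 4.2250e-19)
= 5.1336e-18 J
= 32.0446 eV

32.0446


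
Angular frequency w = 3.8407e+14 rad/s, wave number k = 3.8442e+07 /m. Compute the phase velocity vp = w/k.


vp = w / k
= 3.8407e+14 / 3.8442e+07
= 9.9909e+06 m/s

9.9909e+06


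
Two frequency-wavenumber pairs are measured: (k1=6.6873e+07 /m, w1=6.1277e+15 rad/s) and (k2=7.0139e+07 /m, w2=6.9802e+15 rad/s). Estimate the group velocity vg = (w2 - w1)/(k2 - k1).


vg = (w2 - w1) / (k2 - k1)
= (6.9802e+15 - 6.1277e+15) / (7.0139e+07 - 6.6873e+07)
= 8.5250e+14 / 3.2660e+06
= 2.6102e+08 m/s

2.6102e+08


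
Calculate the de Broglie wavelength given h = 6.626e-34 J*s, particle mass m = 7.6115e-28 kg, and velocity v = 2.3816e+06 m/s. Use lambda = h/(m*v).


lambda = h / (m * v)
= 6.626e-34 / (7.6115e-28 * 2.3816e+06)
= 6.626e-34 / 1.8128e-21
= 3.6552e-13 m

3.6552e-13


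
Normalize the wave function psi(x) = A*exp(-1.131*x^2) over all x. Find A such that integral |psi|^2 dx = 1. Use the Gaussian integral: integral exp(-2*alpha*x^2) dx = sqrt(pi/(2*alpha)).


integral |psi|^2 dx = A^2 * sqrt(pi/(2*alpha)) = 1
A^2 = sqrt(2*alpha/pi)
= sqrt(2 * 1.131 / pi)
= 0.848538
A = sqrt(0.848538)
= 0.9212

0.9212


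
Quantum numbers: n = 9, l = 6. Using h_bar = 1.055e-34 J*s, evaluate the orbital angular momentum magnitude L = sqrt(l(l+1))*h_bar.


L = sqrt(l*(l+1)) * h_bar
= sqrt(6 * 7) * 1.055e-34
= sqrt(42) * 1.055e-34
= 6.4807 * 1.055e-34
= 6.8372e-34 J*s

6.8372e-34


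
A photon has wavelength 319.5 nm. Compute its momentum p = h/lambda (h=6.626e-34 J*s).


p = h / lambda
= 6.626e-34 / (319.5e-9)
= 6.626e-34 / 3.1950e-07
= 2.0739e-27 kg*m/s

2.0739e-27


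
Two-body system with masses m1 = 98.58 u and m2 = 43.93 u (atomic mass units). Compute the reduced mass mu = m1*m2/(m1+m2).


mu = m1 * m2 / (m1 + m2)
= 98.58 * 43.93 / (98.58 + 43.93)
= 4330.6194 / 142.51
= 30.3882 u

30.3882


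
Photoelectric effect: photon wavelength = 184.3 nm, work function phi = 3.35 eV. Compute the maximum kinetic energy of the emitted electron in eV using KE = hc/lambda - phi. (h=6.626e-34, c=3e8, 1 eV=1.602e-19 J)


E_photon = hc / lambda
= (6.626e-34)(3e8) / (184.3e-9)
= 1.0786e-18 J
= 6.7326 eV
KE = E_photon - phi
= 6.7326 - 3.35
= 3.3826 eV

3.3826


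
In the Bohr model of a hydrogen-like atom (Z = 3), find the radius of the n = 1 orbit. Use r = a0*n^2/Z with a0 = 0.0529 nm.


r = a0 * n^2 / Z
= 0.0529 * 1^2 / 3
= 0.0529 * 1 / 3
= 0.0176 nm

0.0176


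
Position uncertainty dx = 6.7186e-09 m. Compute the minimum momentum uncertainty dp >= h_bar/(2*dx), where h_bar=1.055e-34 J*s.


dp = h_bar / (2 * dx)
= 1.055e-34 / (2 * 6.7186e-09)
= 1.055e-34 / 1.3437e-08
= 7.8513e-27 kg*m/s

7.8513e-27


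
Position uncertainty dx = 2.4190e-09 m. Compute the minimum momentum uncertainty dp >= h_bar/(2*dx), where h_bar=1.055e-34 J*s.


dp = h_bar / (2 * dx)
= 1.055e-34 / (2 * 2.4190e-09)
= 1.055e-34 / 4.8380e-09
= 2.1807e-26 kg*m/s

2.1807e-26
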